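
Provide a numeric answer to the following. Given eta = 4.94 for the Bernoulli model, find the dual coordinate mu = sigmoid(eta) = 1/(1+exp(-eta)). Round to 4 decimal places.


Dual coordinate (expectation parameter) for Bernoulli:
mu = 1/(1+exp(-eta)).
eta = 4.94.
exp(-eta) = exp(-4.94) = 0.007155.
mu = 1/(1+0.007155) = 0.9929

0.9929


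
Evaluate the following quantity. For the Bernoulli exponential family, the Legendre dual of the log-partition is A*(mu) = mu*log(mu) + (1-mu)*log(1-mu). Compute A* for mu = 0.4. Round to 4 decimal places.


Legendre transform for Bernoulli:
A*(mu) = mu*log(mu) + (1-mu)*log(1-mu).
mu = 0.4, 1-mu = 0.6.
mu*log(mu) = 0.4*log(0.4) = -0.366516.
(1-mu)*log(1-mu) = 0.6*log(0.6) = -0.306495.
A* = -0.366516 + -0.306495 = -0.6730

-0.6730


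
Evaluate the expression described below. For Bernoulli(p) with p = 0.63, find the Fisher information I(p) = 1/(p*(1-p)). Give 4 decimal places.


For Bernoulli(p), Fisher information is I(p) = 1/(p*(1-p)).
p = 0.63, 1-p = 0.37.
p*(1-p) = 0.2331.
I(p) = 1/0.2331 = 4.2900

4.2900


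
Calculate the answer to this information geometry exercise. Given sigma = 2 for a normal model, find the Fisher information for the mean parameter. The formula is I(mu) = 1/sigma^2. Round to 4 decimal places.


The Fisher information for the mean of a normal distribution is I(mu) = 1/sigma^2.
sigma = 2, so sigma^2 = 4.
I(mu) = 1/4 = 0.2500

0.2500


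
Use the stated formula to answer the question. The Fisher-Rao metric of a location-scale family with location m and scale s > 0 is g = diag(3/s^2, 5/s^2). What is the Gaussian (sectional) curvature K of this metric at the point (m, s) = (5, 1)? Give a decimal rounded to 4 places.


The metric has the form g = (A dm^2 + B ds^2)/s^2 with A = 3, B = 5.
Substitute u = sqrt(A/B)*m: g = B*(du^2 + ds^2)/s^2, i.e. B times the
Poincare upper half-plane metric, which has constant Gaussian curvature -1.
Scaling a 2D metric by a constant c divides the Gaussian curvature by c,
so K = -1/B = -1/(5) = -0.2000 everywhere (the point (m, s) = (5, 1) is irrelevant:
the curvature is constant).
The requested Gaussian curvature is K = -0.2000.

-0.2000


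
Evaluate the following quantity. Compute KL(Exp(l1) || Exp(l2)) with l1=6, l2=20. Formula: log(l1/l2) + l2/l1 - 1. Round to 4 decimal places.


KL divergence for exponential family:
KL = log(l1/l2) + l2/l1 - 1.
log(6/20) = -1.203973.
20/6 = 3.333333.
KL = -1.203973 + 3.333333 - 1 = 1.1294

1.1294


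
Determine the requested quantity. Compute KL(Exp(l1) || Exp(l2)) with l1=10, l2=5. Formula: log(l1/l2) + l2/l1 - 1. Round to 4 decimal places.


KL divergence for exponential family:
KL = log(l1/l2) + l2/l1 - 1.
log(10/5) = 0.693147.
5/10 = 0.5.
KL = 0.693147 + 0.5 - 1 = 0.1931

0.1931


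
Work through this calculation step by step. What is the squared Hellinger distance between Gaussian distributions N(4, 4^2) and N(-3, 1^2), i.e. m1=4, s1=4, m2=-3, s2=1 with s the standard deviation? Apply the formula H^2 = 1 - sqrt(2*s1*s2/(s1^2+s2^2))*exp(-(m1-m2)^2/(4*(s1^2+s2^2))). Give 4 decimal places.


Squared Hellinger distance for Gaussians:
H^2 = 1 - sqrt(2*s1*s2/(s1^2+s2^2)) * exp(-(m1-m2)^2/(4*(s1^2+s2^2))).
s1^2 = 16, s2^2 = 1, s1^2+s2^2 = 17.
sqrt(2*4*1/(17)) = 0.685994.
(m1-m2)^2 = (7)^2 = 49.
exp(-49/(4*17)) = exp(-0.720588) = 0.486466.
H^2 = 1 - 0.685994*0.486466 = 0.6663

0.6663


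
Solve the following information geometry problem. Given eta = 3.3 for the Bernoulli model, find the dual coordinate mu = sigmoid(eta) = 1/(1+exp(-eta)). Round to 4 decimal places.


Dual coordinate (expectation parameter) for Bernoulli:
mu = 1/(1+exp(-eta)).
eta = 3.3.
exp(-eta) = exp(-3.3) = 0.036883.
mu = 1/(1+0.036883) = 0.9644

0.9644


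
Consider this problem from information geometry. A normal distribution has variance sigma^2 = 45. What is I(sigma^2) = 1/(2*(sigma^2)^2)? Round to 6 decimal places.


Fisher information for variance: I(sigma^2) = 1/(2*sigma^4).
sigma^2 = 45, so sigma^4 = 2025.
I = 1/(2*2025) = 1/4050 = 0.000247

0.000247


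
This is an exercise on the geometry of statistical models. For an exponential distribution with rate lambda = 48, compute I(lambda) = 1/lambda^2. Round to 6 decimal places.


Fisher information for exponential: I(lambda) = 1/lambda^2.
lambda = 48, lambda^2 = 2304.
I = 1/2304 = 0.000434

0.000434


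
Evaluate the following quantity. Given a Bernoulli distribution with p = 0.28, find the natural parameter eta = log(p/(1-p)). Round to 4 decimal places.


Natural parameter for Bernoulli: eta = log(p/(1-p)).
p = 0.28, 1-p = 0.72.
p/(1-p) = 0.388889.
eta = log(0.388889) = -0.9445

-0.9445


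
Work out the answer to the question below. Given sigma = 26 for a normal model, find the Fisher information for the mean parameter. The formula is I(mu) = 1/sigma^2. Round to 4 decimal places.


The Fisher information for the mean of a normal distribution is I(mu) = 1/sigma^2.
sigma = 26, so sigma^2 = 676.
I(mu) = 1/676 = 0.0015

0.0015


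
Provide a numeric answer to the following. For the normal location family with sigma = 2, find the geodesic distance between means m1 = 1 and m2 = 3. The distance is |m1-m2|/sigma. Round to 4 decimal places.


On the fixed-variance normal subfamily, geodesic distance = |m1-m2|/sigma.
|1 - 3| = 2.
sigma = 2.
d = 2/2 = 1.0000

1.0000


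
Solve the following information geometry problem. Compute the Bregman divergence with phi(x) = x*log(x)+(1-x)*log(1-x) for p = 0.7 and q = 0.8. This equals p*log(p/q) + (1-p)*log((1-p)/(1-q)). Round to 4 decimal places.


Bregman divergence with negative entropy generator:
D = p*log(p/q) + (1-p)*log((1-p)/(1-q)).
p = 0.7, q = 0.8.
p*log(p/q) = 0.7*log(0.7/0.8) = -0.093472.
(1-p)*log((1-p)/(1-q)) = 0.3*log(0.3/0.2) = 0.12164.
D = -0.093472 + 0.12164 = 0.0282

0.0282


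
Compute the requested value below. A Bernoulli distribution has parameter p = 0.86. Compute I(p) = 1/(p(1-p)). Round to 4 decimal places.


For Bernoulli(p), Fisher information is I(p) = 1/(p*(1-p)).
p = 0.86, 1-p = 0.14.
p*(1-p) = 0.1204.
I(p) = 1/0.1204 = 8.3056

8.3056


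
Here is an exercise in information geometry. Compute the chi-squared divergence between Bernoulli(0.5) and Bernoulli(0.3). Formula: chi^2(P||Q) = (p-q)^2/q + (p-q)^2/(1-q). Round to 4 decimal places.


Chi-squared divergence between Bernoulli distributions:
chi^2 = (p-q)^2/q + (p-q)^2/(1-q).
p = 0.5, q = 0.3, p-q = 0.2.
(p-q)^2 = 0.04.
term1 = 0.04/0.3 = 0.133333.
term2 = 0.04/0.7 = 0.057143.
chi^2 = 0.133333 + 0.057143 = 0.1905

0.1905


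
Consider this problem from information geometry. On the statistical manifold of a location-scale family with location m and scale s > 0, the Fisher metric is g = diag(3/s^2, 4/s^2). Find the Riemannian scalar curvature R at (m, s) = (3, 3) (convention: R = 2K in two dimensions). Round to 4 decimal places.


The metric has the form g = (A dm^2 + B ds^2)/s^2 with A = 3, B = 4.
Substitute u = sqrt(A/B)*m: g = B*(du^2 + ds^2)/s^2, i.e. B times the
Poincare upper half-plane metric, which has constant Gaussian curvature -1.
Scaling a 2D metric by a constant c divides the Gaussian curvature by c,
so K = -1/B = -1/(4) = -0.2500 everywhere (the point (m, s) = (3, 3) is irrelevant:
the curvature is constant).
Scalar curvature in dimension 2: R = 2K = -2/(4) = -0.5000.

-0.5000


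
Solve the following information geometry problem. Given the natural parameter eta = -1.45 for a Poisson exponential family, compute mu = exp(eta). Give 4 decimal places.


Expectation parameter for Poisson exponential family:
mu = exp(eta).
eta = -1.45.
mu = exp(-1.45) = 0.2346

0.2346


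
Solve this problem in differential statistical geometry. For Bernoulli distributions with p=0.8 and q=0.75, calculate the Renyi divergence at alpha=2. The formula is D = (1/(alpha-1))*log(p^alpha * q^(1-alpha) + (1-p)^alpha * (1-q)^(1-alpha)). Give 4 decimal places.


Renyi divergence of order alpha between Bernoulli distributions:
D = (1/(alpha-1))*log(p^alpha * q^(1-alpha) + (1-p)^alpha * (1-q)^(1-alpha)).
alpha = 2, p = 0.8, q = 0.75.
p^alpha * q^(1-alpha) = 0.8^2 * 0.75^-1 = 0.853333.
(1-p)^alpha * (1-q)^(1-alpha) = 0.2^2 * 0.25^-1 = 0.16.
sum = 0.853333 + 0.16 = 1.013333.
D = (1/1)*log(1.013333) = 0.0132

0.0132


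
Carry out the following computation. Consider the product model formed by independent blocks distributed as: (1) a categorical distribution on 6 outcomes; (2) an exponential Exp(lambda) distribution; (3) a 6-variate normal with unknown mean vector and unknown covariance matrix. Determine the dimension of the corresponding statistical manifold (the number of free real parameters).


The dimension of a statistical manifold equals the number of free
(independent) real parameters of the model. For a product of independent
blocks the parameter counts add.
- categorical on 6 outcomes (probabilities sum to 1): 6-1 = 5.
- exponential (lambda): 1.
- 6-variate normal: 6 (mean) + 6*7/2 = 21 (symmetric covariance) = 27.
Total = 5 + 1 + 27 = 33.
Dimension = 33

33


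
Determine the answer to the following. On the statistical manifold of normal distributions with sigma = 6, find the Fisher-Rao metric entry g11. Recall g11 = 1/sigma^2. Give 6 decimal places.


For the 2-parameter normal family, the Fisher metric has:
  g11 = 1/sigma^2, g22 = 2/sigma^2.
sigma = 6, sigma^2 = 36.
g11 = 0.027778

0.027778


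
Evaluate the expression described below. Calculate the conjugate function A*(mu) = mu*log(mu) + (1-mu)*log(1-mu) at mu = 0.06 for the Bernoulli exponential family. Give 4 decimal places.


Legendre transform for Bernoulli:
A*(mu) = mu*log(mu) + (1-mu)*log(1-mu).
mu = 0.06, 1-mu = 0.94.
mu*log(mu) = 0.06*log(0.06) = -0.168805.
(1-mu)*log(1-mu) = 0.94*log(0.94) = -0.058163.
A* = -0.168805 + -0.058163 = -0.2270

-0.2270


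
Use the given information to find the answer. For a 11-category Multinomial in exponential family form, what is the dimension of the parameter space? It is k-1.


Exponential family dimension calculation:
For Multinomial with k=11 categories, dim = k-1 = 10.

10


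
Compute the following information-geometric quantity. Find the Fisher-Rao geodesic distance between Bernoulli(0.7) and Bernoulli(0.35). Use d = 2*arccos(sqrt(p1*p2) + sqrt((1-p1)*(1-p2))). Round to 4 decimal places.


Geodesic distance on Bernoulli manifold:
d(p1,p2) = 2*arccos(sqrt(p1*p2) + sqrt((1-p1)*(1-p2))).
sqrt(p1*p2) = sqrt(0.7*0.35) = 0.494975.
sqrt((1-p1)*(1-p2)) = sqrt(0.3*0.65) = 0.441588.
arg = 0.494975 + 0.441588 = 0.936563.
d = 2*arccos(0.936563) = 0.7162

0.7162


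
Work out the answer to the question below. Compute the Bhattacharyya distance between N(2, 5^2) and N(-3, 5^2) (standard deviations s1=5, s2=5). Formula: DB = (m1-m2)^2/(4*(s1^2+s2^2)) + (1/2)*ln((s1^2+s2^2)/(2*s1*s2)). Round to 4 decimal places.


Bhattacharyya distance between two Gaussians:
DB = (m1-m2)^2/(4*(s1^2+s2^2)) + (1/2)*ln((s1^2+s2^2)/(2*s1*s2)).
(m1-m2)^2 = (5)^2 = 25.
s1^2+s2^2 = 25 + 25 = 50.
term1 = 25/200 = 0.125.
term2 = 0.5*ln(50/50.0) = 0.0.
DB = 0.125 + 0.0 = 0.1250

0.1250


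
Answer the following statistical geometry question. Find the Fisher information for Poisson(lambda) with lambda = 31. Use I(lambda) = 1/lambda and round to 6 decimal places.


Fisher information for Poisson: I(lambda) = 1/lambda.
lambda = 31.
I(lambda) = 1/31 = 0.032258

0.032258


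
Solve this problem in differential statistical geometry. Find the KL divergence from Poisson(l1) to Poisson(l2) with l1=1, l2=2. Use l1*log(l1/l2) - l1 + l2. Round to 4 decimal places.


KL divergence for Poisson:
KL = l1*log(l1/l2) - l1 + l2.
l1 = 1, l2 = 2.
log(1/2) = -0.693147.
l1*log(l1/l2) = 1 * -0.693147 = -0.693147.
KL = -0.693147 - 1 + 2 = 0.3069

0.3069


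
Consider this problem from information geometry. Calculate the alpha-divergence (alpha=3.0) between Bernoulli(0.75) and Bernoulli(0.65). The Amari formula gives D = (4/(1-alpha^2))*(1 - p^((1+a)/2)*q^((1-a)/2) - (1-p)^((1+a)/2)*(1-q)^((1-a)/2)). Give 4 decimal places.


Amari alpha-divergence:
D = (4/(1-alpha^2))*(1 - p^((1+a)/2)*q^((1-a)/2) - (1-p)^((1+a)/2)*(1-q)^((1-a)/2)).
alpha = 3.0, p = 0.75, q = 0.65.
e1 = (1+alpha)/2 = 2.0, e2 = (1-alpha)/2 = -1.0.
t1 = p^e1 * q^e2 = 0.75^2.0 * 0.65^-1.0 = 0.865385.
t2 = (1-p)^e1 * (1-q)^e2 = 0.25^2.0 * 0.35^-1.0 = 0.178571.
4/(1-alpha^2) = -0.5.
D = -0.5*(1 - 0.865385 - 0.178571) = 0.0220

0.0220


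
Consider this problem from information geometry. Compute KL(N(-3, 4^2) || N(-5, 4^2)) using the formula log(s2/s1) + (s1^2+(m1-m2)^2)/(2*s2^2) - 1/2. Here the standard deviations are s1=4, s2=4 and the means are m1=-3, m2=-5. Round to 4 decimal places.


KL divergence between normal distributions:
KL = log(s2/s1) + (s1^2 + (m1-m2)^2)/(2*s2^2) - 1/2.
log(4/4) = 0.0.
(4^2 + (-3--5)^2)/(2*4^2) = (16 + 4)/32 = 0.625.
KL = 0.0 + 0.625 - 0.5 = 0.1250

0.1250


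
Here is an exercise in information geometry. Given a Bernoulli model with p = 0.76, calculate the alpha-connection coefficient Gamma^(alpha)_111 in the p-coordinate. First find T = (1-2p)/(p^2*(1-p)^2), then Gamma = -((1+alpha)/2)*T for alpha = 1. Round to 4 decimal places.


Skewness (Amari-Chentsov) tensor: T = (1-2p)/(p^2*(1-p)^2).
p = 0.76, 1-2p = -0.52, p^2 = 0.5776, (1-p)^2 = 0.0576.
T = -0.52/(0.5776 * 0.0576) = -15.629809.
In the p-coordinate, Gamma^(alpha) = Gamma^(0) - (alpha/2)*T with Gamma^(0) = (1/2)*g'(p) = -T/2,
so Gamma^(alpha) = -((1+alpha)/2)*T.
alpha = 1, -(1+alpha)/2 = -1.0.
Gamma = -1.0 * -15.629809 = 15.6298

15.6298


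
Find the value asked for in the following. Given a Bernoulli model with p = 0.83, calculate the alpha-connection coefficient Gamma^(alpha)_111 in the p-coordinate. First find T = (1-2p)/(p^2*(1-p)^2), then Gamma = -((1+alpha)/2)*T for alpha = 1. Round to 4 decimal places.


Skewness (Amari-Chentsov) tensor: T = (1-2p)/(p^2*(1-p)^2).
p = 0.83, 1-2p = -0.66, p^2 = 0.6889, (1-p)^2 = 0.0289.
T = -0.66/(0.6889 * 0.0289) = -33.150487.
In the p-coordinate, Gamma^(alpha) = Gamma^(0) - (alpha/2)*T with Gamma^(0) = (1/2)*g'(p) = -T/2,
so Gamma^(alpha) = -((1+alpha)/2)*T.
alpha = 1, -(1+alpha)/2 = -1.0.
Gamma = -1.0 * -33.150487 = 33.1505

33.1505


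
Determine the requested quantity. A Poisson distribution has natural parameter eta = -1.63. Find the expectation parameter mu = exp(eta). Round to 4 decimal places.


Expectation parameter for Poisson exponential family:
mu = exp(eta).
eta = -1.63.
mu = exp(-1.63) = 0.1959

0.1959


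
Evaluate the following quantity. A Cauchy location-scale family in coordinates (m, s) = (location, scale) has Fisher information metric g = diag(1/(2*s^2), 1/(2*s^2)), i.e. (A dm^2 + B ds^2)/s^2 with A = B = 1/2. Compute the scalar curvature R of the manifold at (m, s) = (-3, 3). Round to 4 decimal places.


The metric has the form g = (A dm^2 + B ds^2)/s^2 with A = 1/2, B = 1/2.
Substitute u = sqrt(A/B)*m: g = B*(du^2 + ds^2)/s^2, i.e. B times the
Poincare upper half-plane metric, which has constant Gaussian curvature -1.
Scaling a 2D metric by a constant c divides the Gaussian curvature by c,
so K = -1/B = -1/(1/2) = -2.0000 everywhere (the point (m, s) = (-3, 3) is irrelevant:
the curvature is constant).
Scalar curvature in dimension 2: R = 2K = -2/(1/2) = -4.0000.

-4.0000


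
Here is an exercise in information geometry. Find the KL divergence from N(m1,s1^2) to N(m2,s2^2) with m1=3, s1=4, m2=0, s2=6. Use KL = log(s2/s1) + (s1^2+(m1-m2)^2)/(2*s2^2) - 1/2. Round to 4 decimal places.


KL divergence between normal distributions:
KL = log(s2/s1) + (s1^2 + (m1-m2)^2)/(2*s2^2) - 1/2.
log(6/4) = 0.405465.
(4^2 + (3-0)^2)/(2*6^2) = (16 + 9)/72 = 0.347222.
KL = 0.405465 + 0.347222 - 0.5 = 0.2527

0.2527


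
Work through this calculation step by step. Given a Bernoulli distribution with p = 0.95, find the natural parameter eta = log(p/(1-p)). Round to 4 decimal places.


Natural parameter for Bernoulli: eta = log(p/(1-p)).
p = 0.95, 1-p = 0.05.
p/(1-p) = 19.0.
eta = log(19.0) = 2.9444

2.9444


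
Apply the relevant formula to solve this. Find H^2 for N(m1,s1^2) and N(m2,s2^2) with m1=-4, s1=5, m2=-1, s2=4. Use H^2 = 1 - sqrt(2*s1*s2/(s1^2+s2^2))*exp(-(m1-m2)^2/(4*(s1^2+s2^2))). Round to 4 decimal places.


Squared Hellinger distance for Gaussians:
H^2 = 1 - sqrt(2*s1*s2/(s1^2+s2^2)) * exp(-(m1-m2)^2/(4*(s1^2+s2^2))).
s1^2 = 25, s2^2 = 16, s1^2+s2^2 = 41.
sqrt(2*5*4/(41)) = 0.98773.
(m1-m2)^2 = (-3)^2 = 9.
exp(-9/(4*41)) = exp(-0.054878) = 0.946601.
H^2 = 1 - 0.98773*0.946601 = 0.0650

0.0650


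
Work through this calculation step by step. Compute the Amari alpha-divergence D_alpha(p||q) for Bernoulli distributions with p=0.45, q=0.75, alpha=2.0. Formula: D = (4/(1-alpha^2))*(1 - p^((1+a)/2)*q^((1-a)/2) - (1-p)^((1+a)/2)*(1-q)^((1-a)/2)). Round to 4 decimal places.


Amari alpha-divergence:
D = (4/(1-alpha^2))*(1 - p^((1+a)/2)*q^((1-a)/2) - (1-p)^((1+a)/2)*(1-q)^((1-a)/2)).
alpha = 2.0, p = 0.45, q = 0.75.
e1 = (1+alpha)/2 = 1.5, e2 = (1-alpha)/2 = -0.5.
t1 = p^e1 * q^e2 = 0.45^1.5 * 0.75^-0.5 = 0.348569.
t2 = (1-p)^e1 * (1-q)^e2 = 0.55^1.5 * 0.25^-0.5 = 0.815782.
4/(1-alpha^2) = -1.333333.
D = -1.333333*(1 - 0.348569 - 0.815782) = 0.2191

0.2191


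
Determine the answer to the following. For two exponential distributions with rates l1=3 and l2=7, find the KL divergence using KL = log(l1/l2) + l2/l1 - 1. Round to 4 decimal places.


KL divergence for exponential family:
KL = log(l1/l2) + l2/l1 - 1.
log(3/7) = -0.847298.
7/3 = 2.333333.
KL = -0.847298 + 2.333333 - 1 = 0.4860

0.4860


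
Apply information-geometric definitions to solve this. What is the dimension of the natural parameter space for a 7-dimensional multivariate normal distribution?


Exponential family dimension calculation:
For 7-dim MVN: mean has 7 params, covariance has 7*8/2 = 28 unique entries.
Total dim = 7 + 28 = 35.

35


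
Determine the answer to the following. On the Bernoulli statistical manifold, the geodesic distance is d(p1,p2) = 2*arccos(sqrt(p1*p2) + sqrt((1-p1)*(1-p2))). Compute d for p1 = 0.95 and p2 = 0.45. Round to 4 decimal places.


Geodesic distance on Bernoulli manifold:
d(p1,p2) = 2*arccos(sqrt(p1*p2) + sqrt((1-p1)*(1-p2))).
sqrt(p1*p2) = sqrt(0.95*0.45) = 0.653835.
sqrt((1-p1)*(1-p2)) = sqrt(0.05*0.55) = 0.165831.
arg = 0.653835 + 0.165831 = 0.819666.
d = 2*arccos(0.819666) = 1.2199

1.2199


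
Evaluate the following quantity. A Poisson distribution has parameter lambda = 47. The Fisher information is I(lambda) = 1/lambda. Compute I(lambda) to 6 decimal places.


Fisher information for Poisson: I(lambda) = 1/lambda.
lambda = 47.
I(lambda) = 1/47 = 0.021277

0.021277


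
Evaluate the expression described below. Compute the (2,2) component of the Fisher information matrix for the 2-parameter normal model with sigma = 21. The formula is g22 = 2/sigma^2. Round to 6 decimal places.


For the 2-parameter normal family, the Fisher metric has:
  g11 = 1/sigma^2, g22 = 2/sigma^2.
sigma = 21, sigma^2 = 441.
g22 = 0.004535

0.004535


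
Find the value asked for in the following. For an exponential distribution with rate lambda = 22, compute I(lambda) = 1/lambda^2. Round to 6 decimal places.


Fisher information for exponential: I(lambda) = 1/lambda^2.
lambda = 22, lambda^2 = 484.
I = 1/484 = 0.002066

0.002066


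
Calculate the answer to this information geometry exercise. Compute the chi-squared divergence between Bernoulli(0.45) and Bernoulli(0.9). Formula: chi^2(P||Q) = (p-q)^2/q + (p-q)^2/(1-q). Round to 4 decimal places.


Chi-squared divergence between Bernoulli distributions:
chi^2 = (p-q)^2/q + (p-q)^2/(1-q).
p = 0.45, q = 0.9, p-q = -0.45.
(p-q)^2 = 0.2025.
term1 = 0.2025/0.9 = 0.225.
term2 = 0.2025/0.1 = 2.025.
chi^2 = 0.225 + 2.025 = 2.2500

2.2500


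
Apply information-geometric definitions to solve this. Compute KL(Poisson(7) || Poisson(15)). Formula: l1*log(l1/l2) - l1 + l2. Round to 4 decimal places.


KL divergence for Poisson:
KL = l1*log(l1/l2) - l1 + l2.
l1 = 7, l2 = 15.
log(7/15) = -0.76214.
l1*log(l1/l2) = 7 * -0.76214 = -5.33498.
KL = -5.33498 - 7 + 15 = 2.6650

2.6650


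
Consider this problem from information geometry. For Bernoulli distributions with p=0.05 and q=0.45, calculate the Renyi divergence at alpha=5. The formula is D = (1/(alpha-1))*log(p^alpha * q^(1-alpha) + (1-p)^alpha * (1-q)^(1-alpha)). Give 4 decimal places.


Renyi divergence of order alpha between Bernoulli distributions:
D = (1/(alpha-1))*log(p^alpha * q^(1-alpha) + (1-p)^alpha * (1-q)^(1-alpha)).
alpha = 5, p = 0.05, q = 0.45.
p^alpha * q^(1-alpha) = 0.05^5 * 0.45^-4 = 8e-06.
(1-p)^alpha * (1-q)^(1-alpha) = 0.95^5 * 0.55^-4 = 8.456045.
sum = 8e-06 + 8.456045 = 8.456052.
D = (1/4)*log(8.456052) = 0.5337

0.5337


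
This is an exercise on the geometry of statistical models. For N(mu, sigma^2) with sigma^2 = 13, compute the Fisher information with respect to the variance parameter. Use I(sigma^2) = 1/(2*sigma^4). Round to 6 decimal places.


Fisher information for variance: I(sigma^2) = 1/(2*sigma^4).
sigma^2 = 13, so sigma^4 = 169.
I = 1/(2*169) = 1/338 = 0.002959

0.002959


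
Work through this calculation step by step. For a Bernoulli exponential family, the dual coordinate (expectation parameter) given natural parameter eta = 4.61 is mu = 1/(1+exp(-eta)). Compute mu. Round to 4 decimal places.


Dual coordinate (expectation parameter) for Bernoulli:
mu = 1/(1+exp(-eta)).
eta = 4.61.
exp(-eta) = exp(-4.61) = 0.009952.
mu = 1/(1+0.009952) = 0.9901

0.9901


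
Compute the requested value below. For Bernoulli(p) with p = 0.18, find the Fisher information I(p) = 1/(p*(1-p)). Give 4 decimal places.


For Bernoulli(p), Fisher information is I(p) = 1/(p*(1-p)).
p = 0.18, 1-p = 0.82.
p*(1-p) = 0.1476.
I(p) = 1/0.1476 = 6.7751

6.7751


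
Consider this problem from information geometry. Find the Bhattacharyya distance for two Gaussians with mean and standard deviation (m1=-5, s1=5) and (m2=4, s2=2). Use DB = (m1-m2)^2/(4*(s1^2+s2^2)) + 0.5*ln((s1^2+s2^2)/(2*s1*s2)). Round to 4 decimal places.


Bhattacharyya distance between two Gaussians:
DB = (m1-m2)^2/(4*(s1^2+s2^2)) + (1/2)*ln((s1^2+s2^2)/(2*s1*s2)).
(m1-m2)^2 = (-9)^2 = 81.
s1^2+s2^2 = 25 + 4 = 29.
term1 = 81/116 = 0.698276.
term2 = 0.5*ln(29/20.0) = 0.185782.
DB = 0.698276 + 0.185782 = 0.8841

0.8841


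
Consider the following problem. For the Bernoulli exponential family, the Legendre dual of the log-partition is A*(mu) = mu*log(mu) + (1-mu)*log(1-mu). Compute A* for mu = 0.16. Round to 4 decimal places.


Legendre transform for Bernoulli:
A*(mu) = mu*log(mu) + (1-mu)*log(1-mu).
mu = 0.16, 1-mu = 0.84.
mu*log(mu) = 0.16*log(0.16) = -0.293213.
(1-mu)*log(1-mu) = 0.84*log(0.84) = -0.146457.
A* = -0.293213 + -0.146457 = -0.4397

-0.4397


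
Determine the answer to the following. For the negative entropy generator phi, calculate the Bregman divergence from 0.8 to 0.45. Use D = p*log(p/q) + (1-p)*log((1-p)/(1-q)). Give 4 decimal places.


Bregman divergence with negative entropy generator:
D = p*log(p/q) + (1-p)*log((1-p)/(1-q)).
p = 0.8, q = 0.45.
p*log(p/q) = 0.8*log(0.8/0.45) = 0.460291.
(1-p)*log((1-p)/(1-q)) = 0.2*log(0.2/0.55) = -0.20232.
D = 0.460291 + -0.20232 = 0.2580

0.2580


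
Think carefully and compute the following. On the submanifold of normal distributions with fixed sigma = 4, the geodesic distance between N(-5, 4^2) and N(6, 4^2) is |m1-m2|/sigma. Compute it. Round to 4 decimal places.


On the fixed-variance normal subfamily, geodesic distance = |m1-m2|/sigma.
|-5 - 6| = 11.
sigma = 4.
d = 11/4 = 2.7500

2.7500


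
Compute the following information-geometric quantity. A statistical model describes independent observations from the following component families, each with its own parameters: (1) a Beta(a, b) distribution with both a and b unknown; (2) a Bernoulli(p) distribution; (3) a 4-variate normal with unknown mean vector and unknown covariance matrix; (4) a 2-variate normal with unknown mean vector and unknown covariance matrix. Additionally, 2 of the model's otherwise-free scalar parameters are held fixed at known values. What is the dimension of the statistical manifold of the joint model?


The dimension of a statistical manifold equals the number of free
(independent) real parameters of the model. For a product of independent
blocks the parameter counts add.
- Beta (a, b): 2.
- Bernoulli (p): 1.
- 4-variate normal: 4 (mean) + 4*5/2 = 10 (symmetric covariance) = 14.
- 2-variate normal: 2 (mean) + 2*3/2 = 3 (symmetric covariance) = 5.
Total = 2 + 1 + 14 + 5 = 22.
2 parameter(s) fixed at known values: 22 - 2 = 20.
Dimension = 20

20


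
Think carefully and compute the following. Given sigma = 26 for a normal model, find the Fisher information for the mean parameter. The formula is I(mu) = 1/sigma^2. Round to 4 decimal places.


The Fisher information for the mean of a normal distribution is I(mu) = 1/sigma^2.
sigma = 26, so sigma^2 = 676.
I(mu) = 1/676 = 0.0015

0.0015


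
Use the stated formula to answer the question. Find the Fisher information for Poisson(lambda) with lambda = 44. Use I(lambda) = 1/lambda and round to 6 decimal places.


Fisher information for Poisson: I(lambda) = 1/lambda.
lambda = 44.
I(lambda) = 1/44 = 0.022727

0.022727


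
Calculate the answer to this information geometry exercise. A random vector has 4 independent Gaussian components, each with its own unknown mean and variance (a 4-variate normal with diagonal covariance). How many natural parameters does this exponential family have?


Exponential family dimension calculation:
Each univariate normal has two natural parameters (mu/sigma^2 and -1/(2 sigma^2)).
With 4 independent components, dim = 2 * 4 = 8.

8


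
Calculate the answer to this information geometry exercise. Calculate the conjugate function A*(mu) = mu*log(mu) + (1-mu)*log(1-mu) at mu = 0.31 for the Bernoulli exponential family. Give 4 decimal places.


Legendre transform for Bernoulli:
A*(mu) = mu*log(mu) + (1-mu)*log(1-mu).
mu = 0.31, 1-mu = 0.69.
mu*log(mu) = 0.31*log(0.31) = -0.363067.
(1-mu)*log(1-mu) = 0.69*log(0.69) = -0.256034.
A* = -0.363067 + -0.256034 = -0.6191

-0.6191


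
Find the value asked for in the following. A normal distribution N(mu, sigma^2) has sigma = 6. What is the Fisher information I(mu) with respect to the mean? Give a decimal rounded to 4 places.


The Fisher information for the mean of a normal distribution is I(mu) = 1/sigma^2.
sigma = 6, so sigma^2 = 36.
I(mu) = 1/36 = 0.0278

0.0278


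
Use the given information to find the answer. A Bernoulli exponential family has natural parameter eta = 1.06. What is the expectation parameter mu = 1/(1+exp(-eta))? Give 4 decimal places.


Dual coordinate (expectation parameter) for Bernoulli:
mu = 1/(1+exp(-eta)).
eta = 1.06.
exp(-eta) = exp(-1.06) = 0.346456.
mu = 1/(1+0.346456) = 0.7427

0.7427


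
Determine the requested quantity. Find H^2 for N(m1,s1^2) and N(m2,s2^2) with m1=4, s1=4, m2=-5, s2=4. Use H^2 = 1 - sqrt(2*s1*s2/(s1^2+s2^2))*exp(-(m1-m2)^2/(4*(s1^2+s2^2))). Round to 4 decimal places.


Squared Hellinger distance for Gaussians:
H^2 = 1 - sqrt(2*s1*s2/(s1^2+s2^2)) * exp(-(m1-m2)^2/(4*(s1^2+s2^2))).
s1^2 = 16, s2^2 = 16, s1^2+s2^2 = 32.
sqrt(2*4*4/(32)) = 1.0.
(m1-m2)^2 = (9)^2 = 81.
exp(-81/(4*32)) = exp(-0.632812) = 0.531096.
H^2 = 1 - 1.0*0.531096 = 0.4689

0.4689


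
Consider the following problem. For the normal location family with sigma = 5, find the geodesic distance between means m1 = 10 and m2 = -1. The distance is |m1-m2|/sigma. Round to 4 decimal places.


On the fixed-variance normal subfamily, geodesic distance = |m1-m2|/sigma.
|10 - -1| = 11.
sigma = 5.
d = 11/5 = 2.2000

2.2000


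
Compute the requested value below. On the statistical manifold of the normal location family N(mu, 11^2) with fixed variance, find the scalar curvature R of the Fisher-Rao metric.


This family has a single free parameter, so its statistical manifold
is 1-dimensional. The Riemann curvature tensor of any 1-dimensional
Riemannian manifold vanishes identically, so R = 0.

0


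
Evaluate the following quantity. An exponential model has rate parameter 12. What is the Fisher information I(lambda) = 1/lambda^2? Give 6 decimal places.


Fisher information for exponential: I(lambda) = 1/lambda^2.
lambda = 12, lambda^2 = 144.
I = 1/144 = 0.006944

0.006944


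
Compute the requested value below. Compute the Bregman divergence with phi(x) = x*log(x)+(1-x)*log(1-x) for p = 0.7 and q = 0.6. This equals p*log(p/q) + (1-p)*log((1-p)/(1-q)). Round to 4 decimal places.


Bregman divergence with negative entropy generator:
D = p*log(p/q) + (1-p)*log((1-p)/(1-q)).
p = 0.7, q = 0.6.
p*log(p/q) = 0.7*log(0.7/0.6) = 0.107905.
(1-p)*log((1-p)/(1-q)) = 0.3*log(0.3/0.4) = -0.086305.
D = 0.107905 + -0.086305 = 0.0216

0.0216


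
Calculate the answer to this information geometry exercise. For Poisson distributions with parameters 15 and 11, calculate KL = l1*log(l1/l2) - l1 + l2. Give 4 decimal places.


KL divergence for Poisson:
KL = l1*log(l1/l2) - l1 + l2.
l1 = 15, l2 = 11.
log(15/11) = 0.310155.
l1*log(l1/l2) = 15 * 0.310155 = 4.652324.
KL = 4.652324 - 15 + 11 = 0.6523

0.6523


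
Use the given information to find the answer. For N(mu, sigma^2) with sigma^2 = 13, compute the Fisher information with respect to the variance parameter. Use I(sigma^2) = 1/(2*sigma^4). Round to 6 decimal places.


Fisher information for variance: I(sigma^2) = 1/(2*sigma^4).
sigma^2 = 13, so sigma^4 = 169.
I = 1/(2*169) = 1/338 = 0.002959

0.002959


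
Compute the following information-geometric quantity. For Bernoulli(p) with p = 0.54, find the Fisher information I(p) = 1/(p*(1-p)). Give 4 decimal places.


For Bernoulli(p), Fisher information is I(p) = 1/(p*(1-p)).
p = 0.54, 1-p = 0.46.
p*(1-p) = 0.2484.
I(p) = 1/0.2484 = 4.0258

4.0258


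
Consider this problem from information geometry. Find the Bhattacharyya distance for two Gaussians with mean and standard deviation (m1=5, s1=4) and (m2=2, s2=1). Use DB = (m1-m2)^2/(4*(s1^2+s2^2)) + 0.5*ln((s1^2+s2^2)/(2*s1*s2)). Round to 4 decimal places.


Bhattacharyya distance between two Gaussians:
DB = (m1-m2)^2/(4*(s1^2+s2^2)) + (1/2)*ln((s1^2+s2^2)/(2*s1*s2)).
(m1-m2)^2 = (3)^2 = 9.
s1^2+s2^2 = 16 + 1 = 17.
term1 = 9/68 = 0.132353.
term2 = 0.5*ln(17/8.0) = 0.376886.
DB = 0.132353 + 0.376886 = 0.5092

0.5092


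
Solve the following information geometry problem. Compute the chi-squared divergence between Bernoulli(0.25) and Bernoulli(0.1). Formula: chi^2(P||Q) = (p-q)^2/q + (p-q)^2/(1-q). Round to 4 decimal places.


Chi-squared divergence between Bernoulli distributions:
chi^2 = (p-q)^2/q + (p-q)^2/(1-q).
p = 0.25, q = 0.1, p-q = 0.15.
(p-q)^2 = 0.0225.
term1 = 0.0225/0.1 = 0.225.
term2 = 0.0225/0.9 = 0.025.
chi^2 = 0.225 + 0.025 = 0.2500

0.2500


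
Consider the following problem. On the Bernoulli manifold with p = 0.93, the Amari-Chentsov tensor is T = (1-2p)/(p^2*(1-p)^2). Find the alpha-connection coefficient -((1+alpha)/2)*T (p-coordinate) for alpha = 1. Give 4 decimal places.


Skewness (Amari-Chentsov) tensor: T = (1-2p)/(p^2*(1-p)^2).
p = 0.93, 1-2p = -0.86, p^2 = 0.8649, (1-p)^2 = 0.0049.
T = -0.86/(0.8649 * 0.0049) = -202.92543.
In the p-coordinate, Gamma^(alpha) = Gamma^(0) - (alpha/2)*T with Gamma^(0) = (1/2)*g'(p) = -T/2,
so Gamma^(alpha) = -((1+alpha)/2)*T.
alpha = 1, -(1+alpha)/2 = -1.0.
Gamma = -1.0 * -202.92543 = 202.9254

202.9254


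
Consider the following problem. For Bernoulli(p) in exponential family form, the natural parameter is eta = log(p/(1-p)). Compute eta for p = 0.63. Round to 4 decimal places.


Natural parameter for Bernoulli: eta = log(p/(1-p)).
p = 0.63, 1-p = 0.37.
p/(1-p) = 1.702703.
eta = log(1.702703) = 0.5322

0.5322


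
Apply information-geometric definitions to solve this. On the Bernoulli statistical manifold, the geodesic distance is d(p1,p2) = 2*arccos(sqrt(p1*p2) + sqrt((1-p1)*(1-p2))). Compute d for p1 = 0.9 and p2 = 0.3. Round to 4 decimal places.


Geodesic distance on Bernoulli manifold:
d(p1,p2) = 2*arccos(sqrt(p1*p2) + sqrt((1-p1)*(1-p2))).
sqrt(p1*p2) = sqrt(0.9*0.3) = 0.519615.
sqrt((1-p1)*(1-p2)) = sqrt(0.1*0.7) = 0.264575.
arg = 0.519615 + 0.264575 = 0.78419.
d = 2*arccos(0.78419) = 1.3388

1.3388


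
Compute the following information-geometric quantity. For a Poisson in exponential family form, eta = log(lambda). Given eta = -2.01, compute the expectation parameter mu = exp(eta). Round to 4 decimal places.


Expectation parameter for Poisson exponential family:
mu = exp(eta).
eta = -2.01.
mu = exp(-2.01) = 0.1340

0.1340


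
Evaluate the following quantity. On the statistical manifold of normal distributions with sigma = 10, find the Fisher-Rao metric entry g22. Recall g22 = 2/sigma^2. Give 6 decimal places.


For the 2-parameter normal family, the Fisher metric has:
  g11 = 1/sigma^2, g22 = 2/sigma^2.
sigma = 10, sigma^2 = 100.
g22 = 0.020000

0.020000


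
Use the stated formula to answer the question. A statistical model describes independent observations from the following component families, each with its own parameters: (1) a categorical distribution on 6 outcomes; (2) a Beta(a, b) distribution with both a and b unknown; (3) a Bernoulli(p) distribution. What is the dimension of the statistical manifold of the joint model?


The dimension of a statistical manifold equals the number of free
(independent) real parameters of the model. For a product of independent
blocks the parameter counts add.
- categorical on 6 outcomes (probabilities sum to 1): 6-1 = 5.
- Beta (a, b): 2.
- Bernoulli (p): 1.
Total = 5 + 2 + 1 = 8.
Dimension = 8

8


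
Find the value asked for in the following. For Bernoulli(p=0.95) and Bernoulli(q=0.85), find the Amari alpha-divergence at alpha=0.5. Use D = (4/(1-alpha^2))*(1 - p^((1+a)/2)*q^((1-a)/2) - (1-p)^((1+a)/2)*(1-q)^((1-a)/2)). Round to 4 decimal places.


Amari alpha-divergence:
D = (4/(1-alpha^2))*(1 - p^((1+a)/2)*q^((1-a)/2) - (1-p)^((1+a)/2)*(1-q)^((1-a)/2)).
alpha = 0.5, p = 0.95, q = 0.85.
e1 = (1+alpha)/2 = 0.75, e2 = (1-alpha)/2 = 0.25.
t1 = p^e1 * q^e2 = 0.95^0.75 * 0.85^0.25 = 0.923948.
t2 = (1-p)^e1 * (1-q)^e2 = 0.05^0.75 * 0.15^0.25 = 0.065804.
4/(1-alpha^2) = 5.333333.
D = 5.333333*(1 - 0.923948 - 0.065804) = 0.0547

0.0547


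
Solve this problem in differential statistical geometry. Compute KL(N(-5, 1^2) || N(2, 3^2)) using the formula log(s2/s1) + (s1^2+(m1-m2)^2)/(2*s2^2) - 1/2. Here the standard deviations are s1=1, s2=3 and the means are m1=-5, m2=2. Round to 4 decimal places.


KL divergence between normal distributions:
KL = log(s2/s1) + (s1^2 + (m1-m2)^2)/(2*s2^2) - 1/2.
log(3/1) = 1.098612.
(1^2 + (-5-2)^2)/(2*3^2) = (1 + 49)/18 = 2.777778.
KL = 1.098612 + 2.777778 - 0.5 = 3.3764

3.3764


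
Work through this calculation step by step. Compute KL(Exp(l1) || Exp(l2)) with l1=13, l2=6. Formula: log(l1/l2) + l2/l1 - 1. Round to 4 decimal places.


KL divergence for exponential family:
KL = log(l1/l2) + l2/l1 - 1.
log(13/6) = 0.77319.
6/13 = 0.461538.
KL = 0.77319 + 0.461538 - 1 = 0.2347

0.2347


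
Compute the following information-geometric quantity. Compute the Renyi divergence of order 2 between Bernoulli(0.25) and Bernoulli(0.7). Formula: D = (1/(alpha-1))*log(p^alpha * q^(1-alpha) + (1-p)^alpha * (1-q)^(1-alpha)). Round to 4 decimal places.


Renyi divergence of order alpha between Bernoulli distributions:
D = (1/(alpha-1))*log(p^alpha * q^(1-alpha) + (1-p)^alpha * (1-q)^(1-alpha)).
alpha = 2, p = 0.25, q = 0.7.
p^alpha * q^(1-alpha) = 0.25^2 * 0.7^-1 = 0.089286.
(1-p)^alpha * (1-q)^(1-alpha) = 0.75^2 * 0.3^-1 = 1.875.
sum = 0.089286 + 1.875 = 1.964286.
D = (1/1)*log(1.964286) = 0.6751

0.6751


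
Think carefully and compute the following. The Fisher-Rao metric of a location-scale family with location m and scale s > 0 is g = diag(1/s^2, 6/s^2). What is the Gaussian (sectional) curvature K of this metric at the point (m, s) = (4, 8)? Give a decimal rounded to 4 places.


The metric has the form g = (A dm^2 + B ds^2)/s^2 with A = 1, B = 6.
Substitute u = sqrt(A/B)*m: g = B*(du^2 + ds^2)/s^2, i.e. B times the
Poincare upper half-plane metric, which has constant Gaussian curvature -1.
Scaling a 2D metric by a constant c divides the Gaussian curvature by c,
so K = -1/B = -1/(6) = -0.1667 everywhere (the point (m, s) = (4, 8) is irrelevant:
the curvature is constant).
The requested Gaussian curvature is K = -0.1667.

-0.1667


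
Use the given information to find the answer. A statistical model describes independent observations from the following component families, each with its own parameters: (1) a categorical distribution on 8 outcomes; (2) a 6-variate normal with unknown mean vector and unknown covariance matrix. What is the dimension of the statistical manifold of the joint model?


The dimension of a statistical manifold equals the number of free
(independent) real parameters of the model. For a product of independent
blocks the parameter counts add.
- categorical on 8 outcomes (probabilities sum to 1): 8-1 = 7.
- 6-variate normal: 6 (mean) + 6*7/2 = 21 (symmetric covariance) = 27.
Total = 7 + 27 = 34.
Dimension = 34

34


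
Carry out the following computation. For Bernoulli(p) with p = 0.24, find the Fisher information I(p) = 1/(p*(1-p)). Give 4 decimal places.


For Bernoulli(p), Fisher information is I(p) = 1/(p*(1-p)).
p = 0.24, 1-p = 0.76.
p*(1-p) = 0.1824.
I(p) = 1/0.1824 = 5.4825

5.4825


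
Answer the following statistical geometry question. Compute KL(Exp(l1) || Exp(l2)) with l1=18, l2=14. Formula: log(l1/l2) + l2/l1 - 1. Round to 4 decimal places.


KL divergence for exponential family:
KL = log(l1/l2) + l2/l1 - 1.
log(18/14) = 0.251314.
14/18 = 0.777778.
KL = 0.251314 + 0.777778 - 1 = 0.0291

0.0291


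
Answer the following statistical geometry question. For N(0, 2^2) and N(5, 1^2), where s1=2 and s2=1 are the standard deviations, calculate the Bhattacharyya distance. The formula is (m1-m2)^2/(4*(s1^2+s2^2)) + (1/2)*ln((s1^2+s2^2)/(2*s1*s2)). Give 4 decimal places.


Bhattacharyya distance between two Gaussians:
DB = (m1-m2)^2/(4*(s1^2+s2^2)) + (1/2)*ln((s1^2+s2^2)/(2*s1*s2)).
(m1-m2)^2 = (-5)^2 = 25.
s1^2+s2^2 = 4 + 1 = 5.
term1 = 25/20 = 1.25.
term2 = 0.5*ln(5/4.0) = 0.111572.
DB = 1.25 + 0.111572 = 1.3616

1.3616


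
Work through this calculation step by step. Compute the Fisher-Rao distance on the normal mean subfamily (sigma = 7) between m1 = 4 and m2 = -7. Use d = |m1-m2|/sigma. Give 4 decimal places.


On the fixed-variance normal subfamily, geodesic distance = |m1-m2|/sigma.
|4 - -7| = 11.
sigma = 7.
d = 11/7 = 1.5714

1.5714


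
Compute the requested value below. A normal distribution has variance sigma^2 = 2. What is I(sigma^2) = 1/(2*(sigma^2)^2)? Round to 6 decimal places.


Fisher information for variance: I(sigma^2) = 1/(2*sigma^4).
sigma^2 = 2, so sigma^4 = 4.
I = 1/(2*4) = 1/8 = 0.125000

0.125000


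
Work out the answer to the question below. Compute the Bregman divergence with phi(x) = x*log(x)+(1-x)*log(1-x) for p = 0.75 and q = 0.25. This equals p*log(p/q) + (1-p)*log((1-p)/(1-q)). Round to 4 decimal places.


Bregman divergence with negative entropy generator:
D = p*log(p/q) + (1-p)*log((1-p)/(1-q)).
p = 0.75, q = 0.25.
p*log(p/q) = 0.75*log(0.75/0.25) = 0.823959.
(1-p)*log((1-p)/(1-q)) = 0.25*log(0.25/0.75) = -0.274653.
D = 0.823959 + -0.274653 = 0.5493

0.5493


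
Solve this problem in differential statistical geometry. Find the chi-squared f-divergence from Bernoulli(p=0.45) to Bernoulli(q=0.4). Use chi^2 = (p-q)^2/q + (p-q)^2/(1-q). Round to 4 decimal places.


Chi-squared divergence between Bernoulli distributions:
chi^2 = (p-q)^2/q + (p-q)^2/(1-q).
p = 0.45, q = 0.4, p-q = 0.05.
(p-q)^2 = 0.0025.
term1 = 0.0025/0.4 = 0.00625.
term2 = 0.0025/0.6 = 0.004167.
chi^2 = 0.00625 + 0.004167 = 0.0104

0.0104


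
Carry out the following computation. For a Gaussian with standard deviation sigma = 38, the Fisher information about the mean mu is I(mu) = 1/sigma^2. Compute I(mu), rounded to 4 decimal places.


The Fisher information for the mean of a normal distribution is I(mu) = 1/sigma^2.
sigma = 38, so sigma^2 = 1444.
I(mu) = 1/1444 = 0.0007

0.0007
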